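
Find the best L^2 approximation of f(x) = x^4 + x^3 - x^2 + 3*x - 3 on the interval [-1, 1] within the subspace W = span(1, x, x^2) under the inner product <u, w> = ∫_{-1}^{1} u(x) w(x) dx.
g(x) = -x^2/7 + 18*x/5 - 108/35

The best approximation g ∈ W is the orthogonal projection of f onto W. Writing g = a_0 + a_1 x + a_2 x^2, the coefficients solve the normal equations G · a = b where
  G_{ij} = <φ_i, φ_j> and b_i = <f, φ_i>, with φ_0 = 1, φ_1 = x, φ_2 = x^2.
G =
  [2, 0, 2/3]
  [0, 2/3, 0]
  [2/3, 0, 2/5],
b = (-94/15, 12/5, -74/35).
Solving gives a_0 = -108/35, a_1 = 18/5, a_2 = -1/7, so
  g(x) = -x^2/7 + 18*x/5 - 108/35.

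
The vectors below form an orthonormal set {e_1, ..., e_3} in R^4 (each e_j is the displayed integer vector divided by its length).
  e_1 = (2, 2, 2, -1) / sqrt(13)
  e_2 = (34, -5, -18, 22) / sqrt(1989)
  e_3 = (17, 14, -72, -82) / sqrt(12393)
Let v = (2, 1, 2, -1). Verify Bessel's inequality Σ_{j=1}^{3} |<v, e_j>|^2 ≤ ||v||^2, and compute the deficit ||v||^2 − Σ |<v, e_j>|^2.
Σ |<v, e_j>|^2 = 6806/729; ||v||^2 = 10; deficit = 484/729

Write each e_j = u_j / sqrt(<u_j, u_j>) where u_j is the displayed integer vector. Then <v, e_j> = <v, u_j> / sqrt(<u_j, u_j>), so |<v, e_j>|^2 = <v, u_j>^2 / <u_j, u_j>.
Coefficients: <v, e_1> = 11/sqrt(13), <v, e_2> = 5/sqrt(1989), <v, e_3> = -14/sqrt(12393).
Square and sum: Σ |<v, e_j>|^2 = 6806/729.
Compute ||v||^2 = v·v = 10.
Deficit = 10 − 6806/729 = 484/729 ≥ 0, confirming Bessel's inequality. (The deficit equals ||v − Σ <v,e_j> e_j||^2, the squared distance from v to span{e_j}.)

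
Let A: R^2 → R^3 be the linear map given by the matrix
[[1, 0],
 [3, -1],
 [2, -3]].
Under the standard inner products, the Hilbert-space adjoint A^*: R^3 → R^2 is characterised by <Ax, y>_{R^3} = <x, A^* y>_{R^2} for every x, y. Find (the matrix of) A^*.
A^* = A^T =
[[1, 3, 2],
 [0, -1, -3]]

For real matrices with standard dot products, the defining identity <Ax, y> = <x, A^* y> gives (Ax)^T y = x^T (A^*) y, i.e. x^T A^T y = x^T (A^*) y. Since this holds for all x, y, we must have A^* = A^T. Therefore
A^* =
[[1, 3, 2],
 [0, -1, -3]].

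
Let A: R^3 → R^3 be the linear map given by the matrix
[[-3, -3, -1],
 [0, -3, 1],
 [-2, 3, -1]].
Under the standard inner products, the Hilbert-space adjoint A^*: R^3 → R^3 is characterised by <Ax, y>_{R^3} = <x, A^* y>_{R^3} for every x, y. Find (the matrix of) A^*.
A^* = A^T =
[[-3, 0, -2],
 [-3, -3, 3],
 [-1, 1, -1]]

For real matrices with standard dot products, the defining identity <Ax, y> = <x, A^* y> gives (Ax)^T y = x^T (A^*) y, i.e. x^T A^T y = x^T (A^*) y. Since this holds for all x, y, we must have A^* = A^T. Therefore
A^* =
[[-3, 0, -2],
 [-3, -3, 3],
 [-1, 1, -1]].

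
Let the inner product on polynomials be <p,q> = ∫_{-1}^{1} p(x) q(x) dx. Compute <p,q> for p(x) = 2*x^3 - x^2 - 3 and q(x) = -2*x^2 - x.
<p,q> = 4

Expand the product: p(x)·q(x) = -4*x^5 + x^3 + 6*x^2 + 3*x.
∫_{-1}^{1} of each monomial x^k gives [2/(k+1) if k even, 0 if k odd]. Integrating term-by-term (or equivalently evaluating the antiderivative F(x) = -2*x^6/3 + x^4/4 + 2*x^3 + 3*x^2/2 at the endpoints):
  F(1) − F(−1) = 37/12 − (-11/12) = 4.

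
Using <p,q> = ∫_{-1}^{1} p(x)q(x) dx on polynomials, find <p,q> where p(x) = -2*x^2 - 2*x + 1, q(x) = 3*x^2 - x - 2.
<p,q> = -2/5

Expand the product: p(x)·q(x) = -6*x^4 - 4*x^3 + 9*x^2 + 3*x - 2.
∫_{-1}^{1} of each monomial x^k gives [2/(k+1) if k even, 0 if k odd]. Integrating term-by-term (or equivalently evaluating the antiderivative F(x) = -6*x^5/5 - x^4 + 3*x^3 + 3*x^2/2 - 2*x at the endpoints):
  F(1) − F(−1) = 3/10 − (7/10) = -2/5.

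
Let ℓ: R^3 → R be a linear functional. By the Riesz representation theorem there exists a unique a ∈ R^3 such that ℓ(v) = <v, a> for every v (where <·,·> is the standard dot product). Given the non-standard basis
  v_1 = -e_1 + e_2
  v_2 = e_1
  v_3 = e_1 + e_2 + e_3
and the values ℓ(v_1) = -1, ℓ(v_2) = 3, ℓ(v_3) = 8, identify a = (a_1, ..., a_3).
a = (3, 2, 3)

Write a = (a_1, ..., a_3) in the standard basis. For each basis vector v_i, ℓ(v_i) = <v_i, a> is a linear equation in the a_j's. Collect the n equations into a matrix system V a = ℓ, where row i of V is v_i (expressed in the standard basis). Since V is invertible (lower-triangular with 1s on the diagonal, up to permutation), solve by back-substitution:
  V =
[[-1, 1, 0],
 [1, 0, 0],
 [1, 1, 1]]
  V a = (-1, 3, 8)
Solving gives a = (3, 2, 3).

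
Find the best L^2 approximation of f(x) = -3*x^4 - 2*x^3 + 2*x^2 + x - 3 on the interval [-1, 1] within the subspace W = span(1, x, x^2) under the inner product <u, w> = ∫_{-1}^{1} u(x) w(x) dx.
g(x) = -4*x^2/7 - x/5 - 96/35

The best approximation g ∈ W is the orthogonal projection of f onto W. Writing g = a_0 + a_1 x + a_2 x^2, the coefficients solve the normal equations G · a = b where
  G_{ij} = <φ_i, φ_j> and b_i = <f, φ_i>, with φ_0 = 1, φ_1 = x, φ_2 = x^2.
G =
  [2, 0, 2/3]
  [0, 2/3, 0]
  [2/3, 0, 2/5],
b = (-88/15, -2/15, -72/35).
Solving gives a_0 = -96/35, a_1 = -1/5, a_2 = -4/7, so
  g(x) = -4*x^2/7 - x/5 - 96/35.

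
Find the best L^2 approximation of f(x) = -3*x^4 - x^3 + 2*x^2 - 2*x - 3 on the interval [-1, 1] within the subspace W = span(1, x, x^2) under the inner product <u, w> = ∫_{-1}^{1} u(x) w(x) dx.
g(x) = -4*x^2/7 - 13*x/5 - 96/35

The best approximation g ∈ W is the orthogonal projection of f onto W. Writing g = a_0 + a_1 x + a_2 x^2, the coefficients solve the normal equations G · a = b where
  G_{ij} = <φ_i, φ_j> and b_i = <f, φ_i>, with φ_0 = 1, φ_1 = x, φ_2 = x^2.
G =
  [2, 0, 2/3]
  [0, 2/3, 0]
  [2/3, 0, 2/5],
b = (-88/15, -26/15, -72/35).
Solving gives a_0 = -96/35, a_1 = -13/5, a_2 = -4/7, so
  g(x) = -4*x^2/7 - 13*x/5 - 96/35.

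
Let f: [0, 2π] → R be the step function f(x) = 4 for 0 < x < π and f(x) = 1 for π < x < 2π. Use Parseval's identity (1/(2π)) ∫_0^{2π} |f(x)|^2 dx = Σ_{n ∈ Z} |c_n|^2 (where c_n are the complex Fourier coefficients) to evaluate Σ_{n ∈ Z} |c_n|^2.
Σ |c_n|^2 = 17/2

Parseval equates the L^2 energy of f (normalised by 1/(2π)) with the ℓ^2 sum of its Fourier coefficients: (1/(2π)) ∫_0^{2π} |f|^2 = Σ |c_n|^2.
Compute the left side: (1/(2π)) [∫_0^π 4^2 dx + ∫_π^{2π} 1^2 dx] = (1/(2π)) · (16π + 1π) = (16 + 1)/2 = 17/2.
So Σ_{n ∈ Z} |c_n|^2 = 17/2.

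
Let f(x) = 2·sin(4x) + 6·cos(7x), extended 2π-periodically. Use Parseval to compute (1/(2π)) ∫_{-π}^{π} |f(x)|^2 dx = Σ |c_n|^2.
Σ |c_n|^2 = 20

Expand |f|^2 and use orthogonality of {sin(nx), cos(mx)} on [-π, π]:
  ∫_{-π}^{π} sin(nx)^2 dx = π, ∫ cos(mx)^2 dx = π, and cross terms integrate to 0.
So ∫_{-π}^{π} f(x)^2 dx = 2^2 · π + 6^2 · π = (4 + 36)π.
Divide by 2π: (4 + 36)/2 = 20.
By Parseval, this equals Σ |c_n|^2.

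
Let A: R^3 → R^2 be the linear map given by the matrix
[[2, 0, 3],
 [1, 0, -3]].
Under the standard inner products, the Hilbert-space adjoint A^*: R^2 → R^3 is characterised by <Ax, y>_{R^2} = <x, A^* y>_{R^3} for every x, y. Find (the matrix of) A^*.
A^* = A^T =
[[2, 1],
 [0, 0],
 [3, -3]]

For real matrices with standard dot products, the defining identity <Ax, y> = <x, A^* y> gives (Ax)^T y = x^T (A^*) y, i.e. x^T A^T y = x^T (A^*) y. Since this holds for all x, y, we must have A^* = A^T. Therefore
A^* =
[[2, 1],
 [0, 0],
 [3, -3]].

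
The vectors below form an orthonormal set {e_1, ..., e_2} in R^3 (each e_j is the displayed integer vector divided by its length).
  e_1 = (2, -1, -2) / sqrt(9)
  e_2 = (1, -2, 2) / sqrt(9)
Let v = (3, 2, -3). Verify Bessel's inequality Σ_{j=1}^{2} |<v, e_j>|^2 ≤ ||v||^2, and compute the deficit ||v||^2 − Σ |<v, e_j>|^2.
Σ |<v, e_j>|^2 = 149/9; ||v||^2 = 22; deficit = 49/9

Write each e_j = u_j / sqrt(<u_j, u_j>) where u_j is the displayed integer vector. Then <v, e_j> = <v, u_j> / sqrt(<u_j, u_j>), so |<v, e_j>|^2 = <v, u_j>^2 / <u_j, u_j>.
Coefficients: <v, e_1> = 10/sqrt(9), <v, e_2> = -7/sqrt(9).
Square and sum: Σ |<v, e_j>|^2 = 149/9.
Compute ||v||^2 = v·v = 22.
Deficit = 22 − 149/9 = 49/9 ≥ 0, confirming Bessel's inequality. (The deficit equals ||v − Σ <v,e_j> e_j||^2, the squared distance from v to span{e_j}.)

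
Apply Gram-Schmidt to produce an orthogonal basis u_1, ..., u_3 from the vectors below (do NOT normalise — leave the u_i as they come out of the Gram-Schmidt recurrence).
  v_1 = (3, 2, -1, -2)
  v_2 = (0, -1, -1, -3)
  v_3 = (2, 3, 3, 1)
Orthogonal basis:
  u_1 = (3, 2, -1, -2)
  u_2 = (-5/6, -14/9, -13/18, -22/9)
  u_3 = (-20/173, 78/173, 444/173, -174/173)

Apply the Gram-Schmidt recurrence
  u_1 = v_1
  u_i = v_i − Σ_{j<i} ((v_i · u_j) / (u_j · u_j)) · u_j.

Step by step this gives:
  u_1 = (3, 2, -1, -2)
  u_2 = (-5/6, -14/9, -13/18, -22/9)
  u_3 = (-20/173, 78/173, 444/173, -174/173)

Orthogonality check:
  u_2 · u_1 = 0 (should be 0)
  u_3 · u_1 = 0 (should be 0)
  u_3 · u_2 = 0 (should be 0)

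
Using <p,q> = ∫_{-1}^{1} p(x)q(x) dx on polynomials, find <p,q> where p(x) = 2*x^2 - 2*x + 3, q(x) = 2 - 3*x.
<p,q> = 56/3

Expand the product: p(x)·q(x) = -6*x^3 + 10*x^2 - 13*x + 6.
∫_{-1}^{1} of each monomial x^k gives [2/(k+1) if k even, 0 if k odd]. Integrating term-by-term (or equivalently evaluating the antiderivative F(x) = -3*x^4/2 + 10*x^3/3 - 13*x^2/2 + 6*x at the endpoints):
  F(1) − F(−1) = 4/3 − (-52/3) = 56/3.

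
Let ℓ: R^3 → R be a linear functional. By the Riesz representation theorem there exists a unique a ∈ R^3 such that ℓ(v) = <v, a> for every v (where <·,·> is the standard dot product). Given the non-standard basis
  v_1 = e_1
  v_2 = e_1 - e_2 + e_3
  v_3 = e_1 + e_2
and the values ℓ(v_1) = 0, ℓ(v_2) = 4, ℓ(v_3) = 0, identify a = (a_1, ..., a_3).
a = (0, 0, 4)

Write a = (a_1, ..., a_3) in the standard basis. For each basis vector v_i, ℓ(v_i) = <v_i, a> is a linear equation in the a_j's. Collect the n equations into a matrix system V a = ℓ, where row i of V is v_i (expressed in the standard basis). Since V is invertible (lower-triangular with 1s on the diagonal, up to permutation), solve by back-substitution:
  V =
[[1, 0, 0],
 [1, -1, 1],
 [1, 1, 0]]
  V a = (0, 4, 0)
Solving gives a = (0, 0, 4).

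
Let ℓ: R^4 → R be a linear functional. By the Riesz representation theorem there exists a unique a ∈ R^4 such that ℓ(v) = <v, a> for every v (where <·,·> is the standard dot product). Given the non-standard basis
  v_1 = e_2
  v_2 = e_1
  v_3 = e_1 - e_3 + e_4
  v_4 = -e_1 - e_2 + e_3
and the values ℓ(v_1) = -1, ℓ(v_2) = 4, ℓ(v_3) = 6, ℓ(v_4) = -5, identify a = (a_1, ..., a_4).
a = (4, -1, -2, 0)

Write a = (a_1, ..., a_4) in the standard basis. For each basis vector v_i, ℓ(v_i) = <v_i, a> is a linear equation in the a_j's. Collect the n equations into a matrix system V a = ℓ, where row i of V is v_i (expressed in the standard basis). Since V is invertible (lower-triangular with 1s on the diagonal, up to permutation), solve by back-substitution:
  V =
[[0, 1, 0, 0],
 [1, 0, 0, 0],
 [1, 0, -1, 1],
 [-1, -1, 1, 0]]
  V a = (-1, 4, 6, -5)
Solving gives a = (4, -1, -2, 0).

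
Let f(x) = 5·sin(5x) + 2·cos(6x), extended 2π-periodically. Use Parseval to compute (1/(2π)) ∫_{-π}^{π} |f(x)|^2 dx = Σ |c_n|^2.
Σ |c_n|^2 = 29/2

Expand |f|^2 and use orthogonality of {sin(nx), cos(mx)} on [-π, π]:
  ∫_{-π}^{π} sin(nx)^2 dx = π, ∫ cos(mx)^2 dx = π, and cross terms integrate to 0.
So ∫_{-π}^{π} f(x)^2 dx = 5^2 · π + 2^2 · π = (25 + 4)π.
Divide by 2π: (25 + 4)/2 = 29/2.
By Parseval, this equals Σ |c_n|^2.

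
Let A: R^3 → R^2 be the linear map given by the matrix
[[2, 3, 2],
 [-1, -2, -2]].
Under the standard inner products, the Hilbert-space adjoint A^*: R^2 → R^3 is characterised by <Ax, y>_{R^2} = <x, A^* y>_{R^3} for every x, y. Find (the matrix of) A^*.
A^* = A^T =
[[2, -1],
 [3, -2],
 [2, -2]]

For real matrices with standard dot products, the defining identity <Ax, y> = <x, A^* y> gives (Ax)^T y = x^T (A^*) y, i.e. x^T A^T y = x^T (A^*) y. Since this holds for all x, y, we must have A^* = A^T. Therefore
A^* =
[[2, -1],
 [3, -2],
 [2, -2]].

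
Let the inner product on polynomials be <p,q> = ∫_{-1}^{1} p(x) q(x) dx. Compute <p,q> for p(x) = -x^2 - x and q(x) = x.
<p,q> = -2/3

Expand the product: p(x)·q(x) = -x^3 - x^2.
∫_{-1}^{1} of each monomial x^k gives [2/(k+1) if k even, 0 if k odd]. Integrating term-by-term (or equivalently evaluating the antiderivative F(x) = -x^4/4 - x^3/3 at the endpoints):
  F(1) − F(−1) = -7/12 − (1/12) = -2/3.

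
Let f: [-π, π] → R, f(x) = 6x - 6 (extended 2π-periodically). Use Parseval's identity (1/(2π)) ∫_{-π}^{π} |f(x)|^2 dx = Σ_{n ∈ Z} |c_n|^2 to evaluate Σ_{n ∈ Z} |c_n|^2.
Σ |c_n|^2 = 12π^2 + 36

Expand and integrate term by term over [-π, π]:
  ∫ (6x)^2 dx = 36·(2π^3/3); ∫ 2·6·(-6)·x dx = 0 (odd integrand); ∫ (-6)^2 dx = 36·2π.
So (1/(2π)) ∫_{-π}^{π} (6x - 6)^2 dx = 36π^2/3 + 36 = 12π^2 + 36.
Parseval ⇒ Σ |c_n|^2 = 12π^2 + 36.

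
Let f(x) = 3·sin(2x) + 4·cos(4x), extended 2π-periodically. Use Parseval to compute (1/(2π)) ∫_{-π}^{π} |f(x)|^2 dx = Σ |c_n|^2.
Σ |c_n|^2 = 25/2

Expand |f|^2 and use orthogonality of {sin(nx), cos(mx)} on [-π, π]:
  ∫_{-π}^{π} sin(nx)^2 dx = π, ∫ cos(mx)^2 dx = π, and cross terms integrate to 0.
So ∫_{-π}^{π} f(x)^2 dx = 3^2 · π + 4^2 · π = (9 + 16)π.
Divide by 2π: (9 + 16)/2 = 25/2.
By Parseval, this equals Σ |c_n|^2.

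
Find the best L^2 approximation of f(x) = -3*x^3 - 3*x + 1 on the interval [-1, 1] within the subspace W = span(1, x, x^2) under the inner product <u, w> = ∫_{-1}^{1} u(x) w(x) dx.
g(x) = 1 - 24*x/5

The best approximation g ∈ W is the orthogonal projection of f onto W. Writing g = a_0 + a_1 x + a_2 x^2, the coefficients solve the normal equations G · a = b where
  G_{ij} = <φ_i, φ_j> and b_i = <f, φ_i>, with φ_0 = 1, φ_1 = x, φ_2 = x^2.
G =
  [2, 0, 2/3]
  [0, 2/3, 0]
  [2/3, 0, 2/5],
b = (2, -16/5, 2/3).
Solving gives a_0 = 1, a_1 = -24/5, a_2 = 0, so
  g(x) = 1 - 24*x/5.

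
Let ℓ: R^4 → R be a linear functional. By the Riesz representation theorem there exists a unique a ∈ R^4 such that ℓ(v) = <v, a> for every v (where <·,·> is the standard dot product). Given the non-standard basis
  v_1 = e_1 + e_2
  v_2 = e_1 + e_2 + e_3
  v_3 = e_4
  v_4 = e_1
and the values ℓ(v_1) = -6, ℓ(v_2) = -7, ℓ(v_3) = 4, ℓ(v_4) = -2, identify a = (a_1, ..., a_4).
a = (-2, -4, -1, 4)

Write a = (a_1, ..., a_4) in the standard basis. For each basis vector v_i, ℓ(v_i) = <v_i, a> is a linear equation in the a_j's. Collect the n equations into a matrix system V a = ℓ, where row i of V is v_i (expressed in the standard basis). Since V is invertible (lower-triangular with 1s on the diagonal, up to permutation), solve by back-substitution:
  V =
[[1, 1, 0, 0],
 [1, 1, 1, 0],
 [0, 0, 0, 1],
 [1, 0, 0, 0]]
  V a = (-6, -7, 4, -2)
Solving gives a = (-2, -4, -1, 4).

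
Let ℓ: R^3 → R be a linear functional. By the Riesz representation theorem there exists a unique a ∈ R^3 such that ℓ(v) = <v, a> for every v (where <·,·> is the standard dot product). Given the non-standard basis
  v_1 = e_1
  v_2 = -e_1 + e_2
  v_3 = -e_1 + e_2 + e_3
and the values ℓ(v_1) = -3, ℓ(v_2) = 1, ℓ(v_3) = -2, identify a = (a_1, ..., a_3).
a = (-3, -2, -3)

Write a = (a_1, ..., a_3) in the standard basis. For each basis vector v_i, ℓ(v_i) = <v_i, a> is a linear equation in the a_j's. Collect the n equations into a matrix system V a = ℓ, where row i of V is v_i (expressed in the standard basis). Since V is invertible (lower-triangular with 1s on the diagonal, up to permutation), solve by back-substitution:
  V =
[[1, 0, 0],
 [-1, 1, 0],
 [-1, 1, 1]]
  V a = (-3, 1, -2)
Solving gives a = (-3, -2, -3).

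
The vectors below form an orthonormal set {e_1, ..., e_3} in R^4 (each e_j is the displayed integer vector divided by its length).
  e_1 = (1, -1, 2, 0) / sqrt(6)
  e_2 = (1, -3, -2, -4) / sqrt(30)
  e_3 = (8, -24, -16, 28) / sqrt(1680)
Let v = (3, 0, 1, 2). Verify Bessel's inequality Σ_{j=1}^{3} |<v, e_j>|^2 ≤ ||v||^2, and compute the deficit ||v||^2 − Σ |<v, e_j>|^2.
Σ |<v, e_j>|^2 = 173/21; ||v||^2 = 14; deficit = 121/21

Write each e_j = u_j / sqrt(<u_j, u_j>) where u_j is the displayed integer vector. Then <v, e_j> = <v, u_j> / sqrt(<u_j, u_j>), so |<v, e_j>|^2 = <v, u_j>^2 / <u_j, u_j>.
Coefficients: <v, e_1> = 5/sqrt(6), <v, e_2> = -7/sqrt(30), <v, e_3> = 64/sqrt(1680).
Square and sum: Σ |<v, e_j>|^2 = 173/21.
Compute ||v||^2 = v·v = 14.
Deficit = 14 − 173/21 = 121/21 ≥ 0, confirming Bessel's inequality. (The deficit equals ||v − Σ <v,e_j> e_j||^2, the squared distance from v to span{e_j}.)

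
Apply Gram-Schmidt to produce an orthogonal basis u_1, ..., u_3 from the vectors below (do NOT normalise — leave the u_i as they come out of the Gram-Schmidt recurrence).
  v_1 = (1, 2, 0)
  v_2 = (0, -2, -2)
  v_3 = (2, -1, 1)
Orthogonal basis:
  u_1 = (1, 2, 0)
  u_2 = (4/5, -2/5, -2)
  u_3 = (2, -1, 1)

Apply the Gram-Schmidt recurrence
  u_1 = v_1
  u_i = v_i − Σ_{j<i} ((v_i · u_j) / (u_j · u_j)) · u_j.

Step by step this gives:
  u_1 = (1, 2, 0)
  u_2 = (4/5, -2/5, -2)
  u_3 = (2, -1, 1)

Orthogonality check:
  u_2 · u_1 = 0 (should be 0)
  u_3 · u_1 = 0 (should be 0)
  u_3 · u_2 = 0 (should be 0)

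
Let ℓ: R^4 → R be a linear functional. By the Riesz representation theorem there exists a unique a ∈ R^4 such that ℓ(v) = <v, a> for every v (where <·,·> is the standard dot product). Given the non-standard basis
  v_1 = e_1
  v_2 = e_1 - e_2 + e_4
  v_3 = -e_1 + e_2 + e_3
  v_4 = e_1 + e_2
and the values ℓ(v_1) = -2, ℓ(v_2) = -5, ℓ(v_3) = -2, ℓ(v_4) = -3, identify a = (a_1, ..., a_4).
a = (-2, -1, -3, -4)

Write a = (a_1, ..., a_4) in the standard basis. For each basis vector v_i, ℓ(v_i) = <v_i, a> is a linear equation in the a_j's. Collect the n equations into a matrix system V a = ℓ, where row i of V is v_i (expressed in the standard basis). Since V is invertible (lower-triangular with 1s on the diagonal, up to permutation), solve by back-substitution:
  V =
[[1, 0, 0, 0],
 [1, -1, 0, 1],
 [-1, 1, 1, 0],
 [1, 1, 0, 0]]
  V a = (-2, -5, -2, -3)
Solving gives a = (-2, -1, -3, -4).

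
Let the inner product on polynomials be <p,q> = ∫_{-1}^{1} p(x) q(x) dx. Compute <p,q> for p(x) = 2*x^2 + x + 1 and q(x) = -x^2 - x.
<p,q> = -32/15

Expand the product: p(x)·q(x) = -2*x^4 - 3*x^3 - 2*x^2 - x.
∫_{-1}^{1} of each monomial x^k gives [2/(k+1) if k even, 0 if k odd]. Integrating term-by-term (or equivalently evaluating the antiderivative F(x) = -2*x^5/5 - 3*x^4/4 - 2*x^3/3 - x^2/2 at the endpoints):
  F(1) − F(−1) = -139/60 − (-11/60) = -32/15.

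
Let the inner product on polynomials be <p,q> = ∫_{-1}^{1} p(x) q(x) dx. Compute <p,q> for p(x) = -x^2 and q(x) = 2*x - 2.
<p,q> = 4/3

Expand the product: p(x)·q(x) = -2*x^3 + 2*x^2.
∫_{-1}^{1} of each monomial x^k gives [2/(k+1) if k even, 0 if k odd]. Integrating term-by-term (or equivalently evaluating the antiderivative F(x) = -x^4/2 + 2*x^3/3 at the endpoints):
  F(1) − F(−1) = 1/6 − (-7/6) = 4/3.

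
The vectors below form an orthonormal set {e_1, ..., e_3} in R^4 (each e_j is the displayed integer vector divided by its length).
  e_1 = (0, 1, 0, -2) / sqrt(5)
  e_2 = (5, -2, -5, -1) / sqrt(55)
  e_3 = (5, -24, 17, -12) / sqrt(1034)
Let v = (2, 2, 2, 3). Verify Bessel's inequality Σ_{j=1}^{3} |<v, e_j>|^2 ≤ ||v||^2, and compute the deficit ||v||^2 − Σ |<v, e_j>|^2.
Σ |<v, e_j>|^2 = 265/47; ||v||^2 = 21; deficit = 722/47

Write each e_j = u_j / sqrt(<u_j, u_j>) where u_j is the displayed integer vector. Then <v, e_j> = <v, u_j> / sqrt(<u_j, u_j>), so |<v, e_j>|^2 = <v, u_j>^2 / <u_j, u_j>.
Coefficients: <v, e_1> = -4/sqrt(5), <v, e_2> = -7/sqrt(55), <v, e_3> = -40/sqrt(1034).
Square and sum: Σ |<v, e_j>|^2 = 265/47.
Compute ||v||^2 = v·v = 21.
Deficit = 21 − 265/47 = 722/47 ≥ 0, confirming Bessel's inequality. (The deficit equals ||v − Σ <v,e_j> e_j||^2, the squared distance from v to span{e_j}.)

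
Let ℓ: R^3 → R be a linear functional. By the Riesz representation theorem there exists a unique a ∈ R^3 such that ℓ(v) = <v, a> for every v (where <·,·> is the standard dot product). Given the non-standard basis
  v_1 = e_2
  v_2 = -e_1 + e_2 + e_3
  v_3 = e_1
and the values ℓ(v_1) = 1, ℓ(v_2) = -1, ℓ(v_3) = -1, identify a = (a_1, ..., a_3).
a = (-1, 1, -3)

Write a = (a_1, ..., a_3) in the standard basis. For each basis vector v_i, ℓ(v_i) = <v_i, a> is a linear equation in the a_j's. Collect the n equations into a matrix system V a = ℓ, where row i of V is v_i (expressed in the standard basis). Since V is invertible (lower-triangular with 1s on the diagonal, up to permutation), solve by back-substitution:
  V =
[[0, 1, 0],
 [-1, 1, 1],
 [1, 0, 0]]
  V a = (1, -1, -1)
Solving gives a = (-1, 1, -3).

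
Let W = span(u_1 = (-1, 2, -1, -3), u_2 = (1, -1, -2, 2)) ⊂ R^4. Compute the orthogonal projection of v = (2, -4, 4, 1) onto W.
proj_W(v) = (51/101, -221/101, 408/101, 272/101)

Set up U = [u_1 | ... | u_2] ∈ R^(4×2). The projector onto W = col(U) is P = U (U^T U)^(-1) U^T.
Compute U^T U =
  [15, -7]
  [-7, 10],
and U^T v = (-17, 0).
Solve U^T U · c = U^T v for the coefficients: c = (-170/101, -119/101). The projection is proj_W(v) = U c.
Check: (v - proj_W(v)) · u_1 = 0  (should be 0).
Check: (v - proj_W(v)) · u_2 = 0  (should be 0).
Result: proj_W(v) = (51/101, -221/101, 408/101, 272/101).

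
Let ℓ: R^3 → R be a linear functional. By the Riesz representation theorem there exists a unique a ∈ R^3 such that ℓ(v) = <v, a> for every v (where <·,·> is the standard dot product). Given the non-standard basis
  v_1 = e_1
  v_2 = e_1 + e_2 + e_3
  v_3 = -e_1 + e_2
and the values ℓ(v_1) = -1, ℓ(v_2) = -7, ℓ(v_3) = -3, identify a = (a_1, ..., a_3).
a = (-1, -4, -2)

Write a = (a_1, ..., a_3) in the standard basis. For each basis vector v_i, ℓ(v_i) = <v_i, a> is a linear equation in the a_j's. Collect the n equations into a matrix system V a = ℓ, where row i of V is v_i (expressed in the standard basis). Since V is invertible (lower-triangular with 1s on the diagonal, up to permutation), solve by back-substitution:
  V =
[[1, 0, 0],
 [1, 1, 1],
 [-1, 1, 0]]
  V a = (-1, -7, -3)
Solving gives a = (-1, -4, -2).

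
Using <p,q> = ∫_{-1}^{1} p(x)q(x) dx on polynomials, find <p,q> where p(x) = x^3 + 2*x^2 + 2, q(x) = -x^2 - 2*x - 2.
<p,q> = -68/5

Expand the product: p(x)·q(x) = -x^5 - 4*x^4 - 6*x^3 - 6*x^2 - 4*x - 4.
∫_{-1}^{1} of each monomial x^k gives [2/(k+1) if k even, 0 if k odd]. Integrating term-by-term (or equivalently evaluating the antiderivative F(x) = -x^6/6 - 4*x^5/5 - 3*x^4/2 - 2*x^3 - 2*x^2 - 4*x at the endpoints):
  F(1) − F(−1) = -157/15 − (47/15) = -68/5.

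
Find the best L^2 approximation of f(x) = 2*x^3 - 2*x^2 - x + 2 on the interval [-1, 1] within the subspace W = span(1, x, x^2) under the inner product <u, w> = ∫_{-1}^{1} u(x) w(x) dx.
g(x) = -2*x^2 + x/5 + 2

The best approximation g ∈ W is the orthogonal projection of f onto W. Writing g = a_0 + a_1 x + a_2 x^2, the coefficients solve the normal equations G · a = b where
  G_{ij} = <φ_i, φ_j> and b_i = <f, φ_i>, with φ_0 = 1, φ_1 = x, φ_2 = x^2.
G =
  [2, 0, 2/3]
  [0, 2/3, 0]
  [2/3, 0, 2/5],
b = (8/3, 2/15, 8/15).
Solving gives a_0 = 2, a_1 = 1/5, a_2 = -2, so
  g(x) = -2*x^2 + x/5 + 2.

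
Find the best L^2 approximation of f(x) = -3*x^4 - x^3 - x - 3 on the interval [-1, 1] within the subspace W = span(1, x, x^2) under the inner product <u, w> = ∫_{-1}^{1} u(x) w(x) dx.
g(x) = -18*x^2/7 - 8*x/5 - 96/35

The best approximation g ∈ W is the orthogonal projection of f onto W. Writing g = a_0 + a_1 x + a_2 x^2, the coefficients solve the normal equations G · a = b where
  G_{ij} = <φ_i, φ_j> and b_i = <f, φ_i>, with φ_0 = 1, φ_1 = x, φ_2 = x^2.
G =
  [2, 0, 2/3]
  [0, 2/3, 0]
  [2/3, 0, 2/5],
b = (-36/5, -16/15, -20/7).
Solving gives a_0 = -96/35, a_1 = -8/5, a_2 = -18/7, so
  g(x) = -18*x^2/7 - 8*x/5 - 96/35.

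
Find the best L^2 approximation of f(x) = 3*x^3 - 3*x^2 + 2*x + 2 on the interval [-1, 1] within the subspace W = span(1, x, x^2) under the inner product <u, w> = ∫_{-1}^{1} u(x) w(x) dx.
g(x) = -3*x^2 + 19*x/5 + 2

The best approximation g ∈ W is the orthogonal projection of f onto W. Writing g = a_0 + a_1 x + a_2 x^2, the coefficients solve the normal equations G · a = b where
  G_{ij} = <φ_i, φ_j> and b_i = <f, φ_i>, with φ_0 = 1, φ_1 = x, φ_2 = x^2.
G =
  [2, 0, 2/3]
  [0, 2/3, 0]
  [2/3, 0, 2/5],
b = (2, 38/15, 2/15).
Solving gives a_0 = 2, a_1 = 19/5, a_2 = -3, so
  g(x) = -3*x^2 + 19*x/5 + 2.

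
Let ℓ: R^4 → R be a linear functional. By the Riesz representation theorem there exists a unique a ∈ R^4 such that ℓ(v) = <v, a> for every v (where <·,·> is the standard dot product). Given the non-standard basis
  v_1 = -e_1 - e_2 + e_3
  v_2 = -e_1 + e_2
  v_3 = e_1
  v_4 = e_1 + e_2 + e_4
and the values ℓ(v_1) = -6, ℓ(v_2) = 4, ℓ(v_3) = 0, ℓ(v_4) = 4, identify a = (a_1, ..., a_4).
a = (0, 4, -2, 0)

Write a = (a_1, ..., a_4) in the standard basis. For each basis vector v_i, ℓ(v_i) = <v_i, a> is a linear equation in the a_j's. Collect the n equations into a matrix system V a = ℓ, where row i of V is v_i (expressed in the standard basis). Since V is invertible (lower-triangular with 1s on the diagonal, up to permutation), solve by back-substitution:
  V =
[[-1, -1, 1, 0],
 [-1, 1, 0, 0],
 [1, 0, 0, 0],
 [1, 1, 0, 1]]
  V a = (-6, 4, 0, 4)
Solving gives a = (0, 4, -2, 0).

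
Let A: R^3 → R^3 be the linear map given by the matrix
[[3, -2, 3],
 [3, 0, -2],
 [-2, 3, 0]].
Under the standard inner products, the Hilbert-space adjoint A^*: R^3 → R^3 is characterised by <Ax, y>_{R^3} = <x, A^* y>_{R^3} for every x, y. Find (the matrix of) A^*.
A^* = A^T =
[[3, 3, -2],
 [-2, 0, 3],
 [3, -2, 0]]

For real matrices with standard dot products, the defining identity <Ax, y> = <x, A^* y> gives (Ax)^T y = x^T (A^*) y, i.e. x^T A^T y = x^T (A^*) y. Since this holds for all x, y, we must have A^* = A^T. Therefore
A^* =
[[3, 3, -2],
 [-2, 0, 3],
 [3, -2, 0]].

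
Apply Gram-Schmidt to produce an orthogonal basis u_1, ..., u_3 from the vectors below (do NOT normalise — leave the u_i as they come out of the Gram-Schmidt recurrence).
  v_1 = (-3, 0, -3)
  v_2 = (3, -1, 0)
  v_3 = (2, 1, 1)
Orthogonal basis:
  u_1 = (-3, 0, -3)
  u_2 = (3/2, -1, -3/2)
  u_3 = (4/11, 12/11, -4/11)

Apply the Gram-Schmidt recurrence
  u_1 = v_1
  u_i = v_i − Σ_{j<i} ((v_i · u_j) / (u_j · u_j)) · u_j.

Step by step this gives:
  u_1 = (-3, 0, -3)
  u_2 = (3/2, -1, -3/2)
  u_3 = (4/11, 12/11, -4/11)

Orthogonality check:
  u_2 · u_1 = 0 (should be 0)
  u_3 · u_1 = 0 (should be 0)
  u_3 · u_2 = 0 (should be 0)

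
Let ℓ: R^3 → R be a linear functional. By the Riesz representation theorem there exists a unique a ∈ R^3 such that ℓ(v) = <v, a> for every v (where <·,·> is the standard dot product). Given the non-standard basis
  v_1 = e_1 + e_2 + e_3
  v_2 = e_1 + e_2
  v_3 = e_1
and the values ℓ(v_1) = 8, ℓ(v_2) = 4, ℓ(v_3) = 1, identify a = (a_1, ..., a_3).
a = (1, 3, 4)

Write a = (a_1, ..., a_3) in the standard basis. For each basis vector v_i, ℓ(v_i) = <v_i, a> is a linear equation in the a_j's. Collect the n equations into a matrix system V a = ℓ, where row i of V is v_i (expressed in the standard basis). Since V is invertible (lower-triangular with 1s on the diagonal, up to permutation), solve by back-substitution:
  V =
[[1, 1, 1],
 [1, 1, 0],
 [1, 0, 0]]
  V a = (8, 4, 1)
Solving gives a = (1, 3, 4).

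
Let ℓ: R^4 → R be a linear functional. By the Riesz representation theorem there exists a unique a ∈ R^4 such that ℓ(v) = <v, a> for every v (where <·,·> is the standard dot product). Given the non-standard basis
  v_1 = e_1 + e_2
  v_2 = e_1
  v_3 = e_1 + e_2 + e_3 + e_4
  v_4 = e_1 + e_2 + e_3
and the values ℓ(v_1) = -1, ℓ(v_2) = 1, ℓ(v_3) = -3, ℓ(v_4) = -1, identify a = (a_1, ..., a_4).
a = (1, -2, 0, -2)

Write a = (a_1, ..., a_4) in the standard basis. For each basis vector v_i, ℓ(v_i) = <v_i, a> is a linear equation in the a_j's. Collect the n equations into a matrix system V a = ℓ, where row i of V is v_i (expressed in the standard basis). Since V is invertible (lower-triangular with 1s on the diagonal, up to permutation), solve by back-substitution:
  V =
[[1, 1, 0, 0],
 [1, 0, 0, 0],
 [1, 1, 1, 1],
 [1, 1, 1, 0]]
  V a = (-1, 1, -3, -1)
Solving gives a = (1, -2, 0, -2).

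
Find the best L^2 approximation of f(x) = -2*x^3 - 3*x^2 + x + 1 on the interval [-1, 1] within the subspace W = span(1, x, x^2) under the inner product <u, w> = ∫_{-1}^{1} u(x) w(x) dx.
g(x) = -3*x^2 - x/5 + 1

The best approximation g ∈ W is the orthogonal projection of f onto W. Writing g = a_0 + a_1 x + a_2 x^2, the coefficients solve the normal equations G · a = b where
  G_{ij} = <φ_i, φ_j> and b_i = <f, φ_i>, with φ_0 = 1, φ_1 = x, φ_2 = x^2.
G =
  [2, 0, 2/3]
  [0, 2/3, 0]
  [2/3, 0, 2/5],
b = (0, -2/15, -8/15).
Solving gives a_0 = 1, a_1 = -1/5, a_2 = -3, so
  g(x) = -3*x^2 - x/5 + 1.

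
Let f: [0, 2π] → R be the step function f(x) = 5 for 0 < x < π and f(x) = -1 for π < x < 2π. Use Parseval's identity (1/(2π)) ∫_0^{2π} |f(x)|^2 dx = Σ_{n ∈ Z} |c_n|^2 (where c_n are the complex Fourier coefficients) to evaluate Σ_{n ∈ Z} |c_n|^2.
Σ |c_n|^2 = 13

Parseval equates the L^2 energy of f (normalised by 1/(2π)) with the ℓ^2 sum of its Fourier coefficients: (1/(2π)) ∫_0^{2π} |f|^2 = Σ |c_n|^2.
Compute the left side: (1/(2π)) [∫_0^π 5^2 dx + ∫_π^{2π} (-1)^2 dx] = (1/(2π)) · (25π + 1π) = (25 + 1)/2 = 13.
So Σ_{n ∈ Z} |c_n|^2 = 13.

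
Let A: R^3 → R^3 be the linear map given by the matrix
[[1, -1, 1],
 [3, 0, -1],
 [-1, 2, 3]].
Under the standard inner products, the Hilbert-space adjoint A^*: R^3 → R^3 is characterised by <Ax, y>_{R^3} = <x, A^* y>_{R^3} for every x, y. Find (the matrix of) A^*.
A^* = A^T =
[[1, 3, -1],
 [-1, 0, 2],
 [1, -1, 3]]

For real matrices with standard dot products, the defining identity <Ax, y> = <x, A^* y> gives (Ax)^T y = x^T (A^*) y, i.e. x^T A^T y = x^T (A^*) y. Since this holds for all x, y, we must have A^* = A^T. Therefore
A^* =
[[1, 3, -1],
 [-1, 0, 2],
 [1, -1, 3]].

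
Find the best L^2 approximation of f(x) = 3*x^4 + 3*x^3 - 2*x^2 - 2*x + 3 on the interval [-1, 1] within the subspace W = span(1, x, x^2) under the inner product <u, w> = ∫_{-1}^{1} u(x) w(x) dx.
g(x) = 4*x^2/7 - x/5 + 96/35

The best approximation g ∈ W is the orthogonal projection of f onto W. Writing g = a_0 + a_1 x + a_2 x^2, the coefficients solve the normal equations G · a = b where
  G_{ij} = <φ_i, φ_j> and b_i = <f, φ_i>, with φ_0 = 1, φ_1 = x, φ_2 = x^2.
G =
  [2, 0, 2/3]
  [0, 2/3, 0]
  [2/3, 0, 2/5],
b = (88/15, -2/15, 72/35).
Solving gives a_0 = 96/35, a_1 = -1/5, a_2 = 4/7, so
  g(x) = 4*x^2/7 - x/5 + 96/35.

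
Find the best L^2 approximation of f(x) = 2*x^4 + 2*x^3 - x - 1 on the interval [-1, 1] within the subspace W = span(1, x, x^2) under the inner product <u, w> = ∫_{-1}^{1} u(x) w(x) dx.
g(x) = 12*x^2/7 + x/5 - 41/35

The best approximation g ∈ W is the orthogonal projection of f onto W. Writing g = a_0 + a_1 x + a_2 x^2, the coefficients solve the normal equations G · a = b where
  G_{ij} = <φ_i, φ_j> and b_i = <f, φ_i>, with φ_0 = 1, φ_1 = x, φ_2 = x^2.
G =
  [2, 0, 2/3]
  [0, 2/3, 0]
  [2/3, 0, 2/5],
b = (-6/5, 2/15, -2/21).
Solving gives a_0 = -41/35, a_1 = 1/5, a_2 = 12/7, so
  g(x) = 12*x^2/7 + x/5 - 41/35.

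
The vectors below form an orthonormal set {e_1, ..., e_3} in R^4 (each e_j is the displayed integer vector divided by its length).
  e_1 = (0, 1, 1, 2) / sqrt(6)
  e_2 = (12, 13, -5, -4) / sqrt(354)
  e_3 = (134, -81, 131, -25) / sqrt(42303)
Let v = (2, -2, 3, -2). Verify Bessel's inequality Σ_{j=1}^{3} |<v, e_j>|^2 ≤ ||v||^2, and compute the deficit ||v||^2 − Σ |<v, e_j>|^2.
Σ |<v, e_j>|^2 = 4719/239; ||v||^2 = 21; deficit = 300/239

Write each e_j = u_j / sqrt(<u_j, u_j>) where u_j is the displayed integer vector. Then <v, e_j> = <v, u_j> / sqrt(<u_j, u_j>), so |<v, e_j>|^2 = <v, u_j>^2 / <u_j, u_j>.
Coefficients: <v, e_1> = -3/sqrt(6), <v, e_2> = -9/sqrt(354), <v, e_3> = 873/sqrt(42303).
Square and sum: Σ |<v, e_j>|^2 = 4719/239.
Compute ||v||^2 = v·v = 21.
Deficit = 21 − 4719/239 = 300/239 ≥ 0, confirming Bessel's inequality. (The deficit equals ||v − Σ <v,e_j> e_j||^2, the squared distance from v to span{e_j}.)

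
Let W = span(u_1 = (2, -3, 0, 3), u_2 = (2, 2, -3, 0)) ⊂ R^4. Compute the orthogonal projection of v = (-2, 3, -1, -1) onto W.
proj_W(v) = (-184/185, 471/185, -117/185, -393/185)

Set up U = [u_1 | ... | u_2] ∈ R^(4×2). The projector onto W = col(U) is P = U (U^T U)^(-1) U^T.
Compute U^T U =
  [22, -2]
  [-2, 17],
and U^T v = (-16, 5).
Solve U^T U · c = U^T v for the coefficients: c = (-131/185, 39/185). The projection is proj_W(v) = U c.
Check: (v - proj_W(v)) · u_1 = 0  (should be 0).
Check: (v - proj_W(v)) · u_2 = 0  (should be 0).
Result: proj_W(v) = (-184/185, 471/185, -117/185, -393/185).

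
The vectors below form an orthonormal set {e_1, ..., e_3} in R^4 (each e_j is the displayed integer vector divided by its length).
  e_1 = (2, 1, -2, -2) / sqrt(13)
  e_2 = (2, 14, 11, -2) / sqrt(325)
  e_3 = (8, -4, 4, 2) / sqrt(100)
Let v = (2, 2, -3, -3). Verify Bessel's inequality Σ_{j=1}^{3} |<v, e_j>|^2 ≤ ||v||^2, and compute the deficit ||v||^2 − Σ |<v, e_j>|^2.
Σ |<v, e_j>|^2 = 26; ||v||^2 = 26; deficit = 0

Write each e_j = u_j / sqrt(<u_j, u_j>) where u_j is the displayed integer vector. Then <v, e_j> = <v, u_j> / sqrt(<u_j, u_j>), so |<v, e_j>|^2 = <v, u_j>^2 / <u_j, u_j>.
Coefficients: <v, e_1> = 18/sqrt(13), <v, e_2> = 5/sqrt(325), <v, e_3> = -10/sqrt(100).
Square and sum: Σ |<v, e_j>|^2 = 26.
Compute ||v||^2 = v·v = 26.
Deficit = 26 − 26 = 0 ≥ 0, confirming Bessel's inequality. (The deficit equals ||v − Σ <v,e_j> e_j||^2, the squared distance from v to span{e_j}.)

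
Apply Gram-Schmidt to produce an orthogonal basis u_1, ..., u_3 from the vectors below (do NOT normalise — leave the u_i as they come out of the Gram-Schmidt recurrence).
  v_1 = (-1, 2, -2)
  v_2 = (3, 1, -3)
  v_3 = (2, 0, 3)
Orthogonal basis:
  u_1 = (-1, 2, -2)
  u_2 = (32/9, -1/9, -17/9)
  u_3 = (58/73, 261/146, 203/146)

Apply the Gram-Schmidt recurrence
  u_1 = v_1
  u_i = v_i − Σ_{j<i} ((v_i · u_j) / (u_j · u_j)) · u_j.

Step by step this gives:
  u_1 = (-1, 2, -2)
  u_2 = (32/9, -1/9, -17/9)
  u_3 = (58/73, 261/146, 203/146)

Orthogonality check:
  u_2 · u_1 = 0 (should be 0)
  u_3 · u_1 = 0 (should be 0)
  u_3 · u_2 = 0 (should be 0)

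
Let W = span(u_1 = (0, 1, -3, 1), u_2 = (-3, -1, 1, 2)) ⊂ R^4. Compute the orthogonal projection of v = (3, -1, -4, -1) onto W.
proj_W(v) = (402/161, 256/161, -500/161, -146/161)

Set up U = [u_1 | ... | u_2] ∈ R^(4×2). The projector onto W = col(U) is P = U (U^T U)^(-1) U^T.
Compute U^T U =
  [11, -2]
  [-2, 15],
and U^T v = (10, -14).
Solve U^T U · c = U^T v for the coefficients: c = (122/161, -134/161). The projection is proj_W(v) = U c.
Check: (v - proj_W(v)) · u_1 = 0  (should be 0).
Check: (v - proj_W(v)) · u_2 = 0  (should be 0).
Result: proj_W(v) = (402/161, 256/161, -500/161, -146/161).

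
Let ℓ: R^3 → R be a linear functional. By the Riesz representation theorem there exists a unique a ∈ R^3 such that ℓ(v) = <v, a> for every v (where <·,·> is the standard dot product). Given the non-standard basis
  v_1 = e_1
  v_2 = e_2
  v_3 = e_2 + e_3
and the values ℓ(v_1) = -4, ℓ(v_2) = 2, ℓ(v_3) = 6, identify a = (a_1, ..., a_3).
a = (-4, 2, 4)

Write a = (a_1, ..., a_3) in the standard basis. For each basis vector v_i, ℓ(v_i) = <v_i, a> is a linear equation in the a_j's. Collect the n equations into a matrix system V a = ℓ, where row i of V is v_i (expressed in the standard basis). Since V is invertible (lower-triangular with 1s on the diagonal, up to permutation), solve by back-substitution:
  V =
[[1, 0, 0],
 [0, 1, 0],
 [0, 1, 1]]
  V a = (-4, 2, 6)
Solving gives a = (-4, 2, 4).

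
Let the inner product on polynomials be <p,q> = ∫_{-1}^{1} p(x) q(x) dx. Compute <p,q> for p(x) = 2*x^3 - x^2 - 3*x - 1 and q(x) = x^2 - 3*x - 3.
<p,q> = 158/15

Expand the product: p(x)·q(x) = 2*x^5 - 7*x^4 - 6*x^3 + 11*x^2 + 12*x + 3.
∫_{-1}^{1} of each monomial x^k gives [2/(k+1) if k even, 0 if k odd]. Integrating term-by-term (or equivalently evaluating the antiderivative F(x) = x^6/3 - 7*x^5/5 - 3*x^4/2 + 11*x^3/3 + 6*x^2 + 3*x at the endpoints):
  F(1) − F(−1) = 101/10 − (-13/30) = 158/15.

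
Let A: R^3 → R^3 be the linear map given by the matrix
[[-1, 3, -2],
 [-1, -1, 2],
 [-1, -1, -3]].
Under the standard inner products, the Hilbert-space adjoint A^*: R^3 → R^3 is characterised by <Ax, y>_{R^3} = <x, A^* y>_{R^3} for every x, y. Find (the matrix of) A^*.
A^* = A^T =
[[-1, -1, -1],
 [3, -1, -1],
 [-2, 2, -3]]

For real matrices with standard dot products, the defining identity <Ax, y> = <x, A^* y> gives (Ax)^T y = x^T (A^*) y, i.e. x^T A^T y = x^T (A^*) y. Since this holds for all x, y, we must have A^* = A^T. Therefore
A^* =
[[-1, -1, -1],
 [3, -1, -1],
 [-2, 2, -3]].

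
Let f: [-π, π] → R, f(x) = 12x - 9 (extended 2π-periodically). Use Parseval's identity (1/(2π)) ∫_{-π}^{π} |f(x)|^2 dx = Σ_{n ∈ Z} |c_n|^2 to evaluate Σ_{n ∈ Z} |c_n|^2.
Σ |c_n|^2 = 48π^2 + 81

Expand and integrate term by term over [-π, π]:
  ∫ (12x)^2 dx = 144·(2π^3/3); ∫ 2·12·(-9)·x dx = 0 (odd integrand); ∫ (-9)^2 dx = 81·2π.
So (1/(2π)) ∫_{-π}^{π} (12x - 9)^2 dx = 144π^2/3 + 81 = 48π^2 + 81.
Parseval ⇒ Σ |c_n|^2 = 48π^2 + 81.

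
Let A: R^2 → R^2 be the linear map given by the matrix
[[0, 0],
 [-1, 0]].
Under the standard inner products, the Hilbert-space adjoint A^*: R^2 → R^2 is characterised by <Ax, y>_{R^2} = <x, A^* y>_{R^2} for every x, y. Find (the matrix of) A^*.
A^* = A^T =
[[0, -1],
 [0, 0]]

For real matrices with standard dot products, the defining identity <Ax, y> = <x, A^* y> gives (Ax)^T y = x^T (A^*) y, i.e. x^T A^T y = x^T (A^*) y. Since this holds for all x, y, we must have A^* = A^T. Therefore
A^* =
[[0, -1],
 [0, 0]].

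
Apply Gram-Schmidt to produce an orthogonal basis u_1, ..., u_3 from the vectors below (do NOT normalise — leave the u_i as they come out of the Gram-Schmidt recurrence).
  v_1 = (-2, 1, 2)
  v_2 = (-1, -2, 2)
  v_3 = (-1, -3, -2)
Orthogonal basis:
  u_1 = (-2, 1, 2)
  u_2 = (-1/9, -22/9, 10/9)
  u_3 = (-132/65, -44/65, -22/13)

Apply the Gram-Schmidt recurrence
  u_1 = v_1
  u_i = v_i − Σ_{j<i} ((v_i · u_j) / (u_j · u_j)) · u_j.

Step by step this gives:
  u_1 = (-2, 1, 2)
  u_2 = (-1/9, -22/9, 10/9)
  u_3 = (-132/65, -44/65, -22/13)

Orthogonality check:
  u_2 · u_1 = 0 (should be 0)
  u_3 · u_1 = 0 (should be 0)
  u_3 · u_2 = 0 (should be 0)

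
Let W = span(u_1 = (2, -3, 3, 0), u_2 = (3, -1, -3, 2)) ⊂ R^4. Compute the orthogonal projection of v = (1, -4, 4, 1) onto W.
proj_W(v) = (499/253, -864/253, 996/253, -6/23)

Set up U = [u_1 | ... | u_2] ∈ R^(4×2). The projector onto W = col(U) is P = U (U^T U)^(-1) U^T.
Compute U^T U =
  [22, 0]
  [0, 23],
and U^T v = (26, -3).
Solve U^T U · c = U^T v for the coefficients: c = (13/11, -3/23). The projection is proj_W(v) = U c.
Check: (v - proj_W(v)) · u_1 = 0  (should be 0).
Check: (v - proj_W(v)) · u_2 = 0  (should be 0).
Result: proj_W(v) = (499/253, -864/253, 996/253, -6/23).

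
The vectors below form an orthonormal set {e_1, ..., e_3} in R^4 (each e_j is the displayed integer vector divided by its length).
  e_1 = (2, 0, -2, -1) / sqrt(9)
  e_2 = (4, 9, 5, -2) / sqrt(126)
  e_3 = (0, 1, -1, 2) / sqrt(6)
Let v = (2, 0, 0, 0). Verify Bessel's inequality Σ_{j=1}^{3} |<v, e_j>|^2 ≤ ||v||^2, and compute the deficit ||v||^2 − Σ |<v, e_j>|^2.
Σ |<v, e_j>|^2 = 16/7; ||v||^2 = 4; deficit = 12/7

Write each e_j = u_j / sqrt(<u_j, u_j>) where u_j is the displayed integer vector. Then <v, e_j> = <v, u_j> / sqrt(<u_j, u_j>), so |<v, e_j>|^2 = <v, u_j>^2 / <u_j, u_j>.
Coefficients: <v, e_1> = 4/sqrt(9), <v, e_2> = 8/sqrt(126), <v, e_3> = 0/sqrt(6).
Square and sum: Σ |<v, e_j>|^2 = 16/7.
Compute ||v||^2 = v·v = 4.
Deficit = 4 − 16/7 = 12/7 ≥ 0, confirming Bessel's inequality. (The deficit equals ||v − Σ <v,e_j> e_j||^2, the squared distance from v to span{e_j}.)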